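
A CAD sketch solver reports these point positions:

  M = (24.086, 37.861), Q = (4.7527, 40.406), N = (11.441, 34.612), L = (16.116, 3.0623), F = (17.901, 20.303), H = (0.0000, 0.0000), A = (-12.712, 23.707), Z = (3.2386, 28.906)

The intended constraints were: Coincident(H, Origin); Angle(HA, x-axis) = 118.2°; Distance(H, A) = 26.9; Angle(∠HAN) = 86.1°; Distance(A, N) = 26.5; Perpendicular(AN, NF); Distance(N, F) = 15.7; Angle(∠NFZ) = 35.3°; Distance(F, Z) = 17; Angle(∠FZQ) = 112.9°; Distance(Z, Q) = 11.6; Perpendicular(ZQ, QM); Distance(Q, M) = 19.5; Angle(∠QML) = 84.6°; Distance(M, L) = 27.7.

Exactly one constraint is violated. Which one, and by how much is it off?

Distance(M, L) = 27.7 — off by 8.00.

H = (0.00, 0.00) ✓; HA at 118.2° ✓; |HA| = 26.90 ✓; ∠HAN = 86.10° ✓; |AN| = 26.50 ✓; ∠(AN, NF) = 90.00° ✓; |NF| = 15.70 ✓; ∠NFZ = 35.30° ✓; |FZ| = 17.00 ✓; ∠FZQ = 112.9° ✓; |ZQ| = 11.60 ✓; ∠(ZQ, QM) = 90.00° ✓; |QM| = 19.50 ✓; ∠QML = 84.60° ✓; |ML| = 35.70 ✗.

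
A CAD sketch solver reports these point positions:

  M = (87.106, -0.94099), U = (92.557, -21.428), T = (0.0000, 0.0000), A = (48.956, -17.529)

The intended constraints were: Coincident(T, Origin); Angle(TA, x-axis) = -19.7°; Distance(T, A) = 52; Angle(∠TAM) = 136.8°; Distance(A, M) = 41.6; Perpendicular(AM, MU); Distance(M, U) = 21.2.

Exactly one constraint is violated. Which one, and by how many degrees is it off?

Perpendicular(AM, MU) — off by 8.60°.

T = (0.00, 0.00) ✓; TA at -19.70° ✓; |TA| = 52.00 ✓; ∠TAM = 136.8° ✓; |AM| = 41.60 ✓; ∠(AM, MU) = 98.60° ✗; |MU| = 21.20 ✓.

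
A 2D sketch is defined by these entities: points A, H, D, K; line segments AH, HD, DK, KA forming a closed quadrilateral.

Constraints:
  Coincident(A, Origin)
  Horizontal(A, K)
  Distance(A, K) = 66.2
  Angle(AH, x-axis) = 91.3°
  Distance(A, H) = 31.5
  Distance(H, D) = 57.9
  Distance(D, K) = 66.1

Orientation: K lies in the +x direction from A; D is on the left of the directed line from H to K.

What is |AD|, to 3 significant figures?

79.3

A is at the origin; AK is horizontal with |AK| = 66.2 and K in +x, so K = (66.2, 0). AH runs at 91.3° with |AH| = 31.5, so H = (-0.715, 31.5). D is determined by |HD| = 57.9 and |DK| = 66.1 together: it lies at the intersection of circle(H, 57.9) and circle(K, 66.1). With |HK| = 74.0, the foot of the radical line on HK is 30.1 from H and the perpendicular offset is √(57.9² − 30.1²) = 49.5. Taking the left-of-HK solution: D = (47.6, 63.4).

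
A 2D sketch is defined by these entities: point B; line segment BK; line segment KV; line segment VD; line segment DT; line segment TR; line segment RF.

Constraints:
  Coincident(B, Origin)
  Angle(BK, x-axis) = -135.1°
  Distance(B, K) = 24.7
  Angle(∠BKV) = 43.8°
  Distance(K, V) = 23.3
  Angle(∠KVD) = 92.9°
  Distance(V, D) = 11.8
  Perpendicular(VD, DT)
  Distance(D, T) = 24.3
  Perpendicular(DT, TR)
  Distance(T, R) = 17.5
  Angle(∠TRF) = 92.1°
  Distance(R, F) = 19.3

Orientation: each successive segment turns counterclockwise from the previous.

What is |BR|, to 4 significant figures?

28.79

B is at the origin; BK runs at -135.1° with length 24.7, so K = (-17.50, -17.44). ∠BKV = 43.8° gives KV at 1.100° from the x-axis; with |KV| = 23.3, V = (5.800, -16.99). ∠KVD = 92.9° gives VD at 88.20° from the x-axis; with |VD| = 11.8, D = (6.170, -5.194). VD ⟂ DT, so DT runs at 178.2°; with |DT| = 24.3, T = (-18.12, -4.430). The perpendicularity gives TR at right angles to DT, so TR runs at -91.80°; with |TR| = 17.5, R = (-18.67, -21.92). Then |BR| = |R − B| = 28.79.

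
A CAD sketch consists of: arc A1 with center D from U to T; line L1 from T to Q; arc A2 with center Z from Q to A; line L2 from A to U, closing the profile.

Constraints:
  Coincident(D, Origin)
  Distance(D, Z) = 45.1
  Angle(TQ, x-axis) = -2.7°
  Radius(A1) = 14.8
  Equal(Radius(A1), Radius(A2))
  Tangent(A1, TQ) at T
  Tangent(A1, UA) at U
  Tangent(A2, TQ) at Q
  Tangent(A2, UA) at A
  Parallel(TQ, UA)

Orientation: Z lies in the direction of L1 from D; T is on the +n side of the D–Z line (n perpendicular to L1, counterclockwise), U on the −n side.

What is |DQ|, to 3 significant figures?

47.5

The slot axis is L1's direction at -2.7°, so u = (cos -2.7°, sin -2.7°) = (0.999, -0.0471) and n = (−sin -2.7°, cos -2.7°) = (0.0471, 0.999). D is at the origin and Z lies 45.1 along u from D, so Z = 45.1·u = (45.0, -2.12). Tangency of A1 to both parallel lines with radius 14.8 puts T and U at D ± 14.8·n: T = (0.697, 14.8), U = (-0.697, -14.8). Equal radii place Q and A the same way about Z: Q = Z + 14.8·n = (45.7, 12.7), A = Z − 14.8·n = (44.4, -16.9). Then |DQ| = |Q − D| = 47.5.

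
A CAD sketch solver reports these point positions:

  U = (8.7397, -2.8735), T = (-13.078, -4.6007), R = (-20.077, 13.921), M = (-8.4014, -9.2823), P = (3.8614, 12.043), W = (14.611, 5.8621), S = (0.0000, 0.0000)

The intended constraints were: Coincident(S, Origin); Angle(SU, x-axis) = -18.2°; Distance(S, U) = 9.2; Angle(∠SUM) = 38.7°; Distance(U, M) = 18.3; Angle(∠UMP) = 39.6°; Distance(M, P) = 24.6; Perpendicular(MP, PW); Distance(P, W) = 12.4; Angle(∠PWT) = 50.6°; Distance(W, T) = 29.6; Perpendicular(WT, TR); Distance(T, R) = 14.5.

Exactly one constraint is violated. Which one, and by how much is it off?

Distance(T, R) = 14.5 — off by 5.30.

S = (0.00, 0.00) ✓; SU at -18.20° ✓; |SU| = 9.200 ✓; ∠SUM = 38.70° ✓; |UM| = 18.30 ✓; ∠UMP = 39.60° ✓; |MP| = 24.60 ✓; ∠(MP, PW) = 90.00° ✓; |PW| = 12.40 ✓; ∠PWT = 50.60° ✓; |WT| = 29.60 ✓; ∠(WT, TR) = 90.00° ✓; |TR| = 19.80 ✗.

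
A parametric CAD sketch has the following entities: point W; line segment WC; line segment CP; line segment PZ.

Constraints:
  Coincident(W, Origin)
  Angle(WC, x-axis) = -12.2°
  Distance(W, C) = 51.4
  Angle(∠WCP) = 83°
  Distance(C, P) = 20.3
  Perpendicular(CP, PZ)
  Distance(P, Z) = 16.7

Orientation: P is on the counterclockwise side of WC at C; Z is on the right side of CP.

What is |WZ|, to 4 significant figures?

69.16

∠WCP = 83.0°, so CP runs at -12.2° + (180° − 83.0°) = 84.80° from the x-axis; with |CP| = 20.3, P = C + 20.3·(cos 84.80°, sin 84.80°) = (52.08, 9.354). CP is perpendicular to PZ; with |PZ| = 16.7 on the right of CP, Z = P + 16.7·(0.9959, -0.09063) = (68.71, 7.841). Then |WZ| = |Z − W| = 69.16.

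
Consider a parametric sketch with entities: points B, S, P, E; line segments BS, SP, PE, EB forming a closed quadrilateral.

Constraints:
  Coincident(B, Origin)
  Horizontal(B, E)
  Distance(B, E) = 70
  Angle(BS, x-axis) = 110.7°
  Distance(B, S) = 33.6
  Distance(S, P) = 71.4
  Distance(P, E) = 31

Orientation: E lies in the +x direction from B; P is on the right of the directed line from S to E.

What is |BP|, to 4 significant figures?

45.11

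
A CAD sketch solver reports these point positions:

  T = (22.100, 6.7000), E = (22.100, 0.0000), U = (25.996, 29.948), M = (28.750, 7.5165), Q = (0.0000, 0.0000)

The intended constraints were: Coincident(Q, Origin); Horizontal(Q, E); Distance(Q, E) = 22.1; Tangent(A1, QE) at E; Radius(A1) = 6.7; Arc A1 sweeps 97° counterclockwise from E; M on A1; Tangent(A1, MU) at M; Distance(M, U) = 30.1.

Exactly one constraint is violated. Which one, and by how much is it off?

Distance(M, U) = 30.1 — off by 7.50.

Q = (0.00, 0.00) ✓; Q.y = 0.00, E.y = 0.00 ✓; |QE| = 22.10 ✓; ∠(TE, EQ) = 90.00° ✓; |TE| = 6.700 ✓; bearing(T→M) − bearing(T→E) = 97.00° ✓; |TM| = 6.700 ✓; ∠(TM, MU) = 90.00° ✓; |MU| = 22.60 ✗.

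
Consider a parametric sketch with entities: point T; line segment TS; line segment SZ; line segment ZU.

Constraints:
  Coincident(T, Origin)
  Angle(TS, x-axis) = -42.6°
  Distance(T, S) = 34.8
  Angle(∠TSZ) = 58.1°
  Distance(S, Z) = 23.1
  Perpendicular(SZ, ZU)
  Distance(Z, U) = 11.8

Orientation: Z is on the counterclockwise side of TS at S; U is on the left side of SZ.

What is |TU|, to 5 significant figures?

18.359

∠TSZ = 58.1°, so SZ runs at -42.6° + (180° − 58.1°) = 79.300° from the x-axis; with |SZ| = 23.1, Z = S + 23.1·(cos 79.300°, sin 79.300°) = (29.905, -0.85693). The perpendicularity gives ZU at right angles to SZ; with |ZU| = 11.8 on the left of SZ, U = Z + 11.8·(-0.98261, 0.18567) = (18.310, 1.3339). Then |TU| = |U − T| = 18.359.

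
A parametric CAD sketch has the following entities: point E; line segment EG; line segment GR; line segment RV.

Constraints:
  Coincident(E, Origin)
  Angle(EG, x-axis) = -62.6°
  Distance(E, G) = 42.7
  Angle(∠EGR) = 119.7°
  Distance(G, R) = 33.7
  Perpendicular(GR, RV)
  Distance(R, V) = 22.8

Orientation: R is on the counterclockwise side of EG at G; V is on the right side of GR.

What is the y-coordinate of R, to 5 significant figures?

-39.262

E is at the origin; EG runs at -62.6° with length 42.7, so G = 42.7·(cos -62.6°, sin -62.6°) = (19.651, -37.910). ∠EGR = 119.7°, so GR runs at -62.6° + (180° − 119.7°) = -2.3000° from the x-axis; with |GR| = 33.7, R = G + 33.7·(cos -2.3000°, sin -2.3000°) = (53.323, -39.262). So R.y = -39.262.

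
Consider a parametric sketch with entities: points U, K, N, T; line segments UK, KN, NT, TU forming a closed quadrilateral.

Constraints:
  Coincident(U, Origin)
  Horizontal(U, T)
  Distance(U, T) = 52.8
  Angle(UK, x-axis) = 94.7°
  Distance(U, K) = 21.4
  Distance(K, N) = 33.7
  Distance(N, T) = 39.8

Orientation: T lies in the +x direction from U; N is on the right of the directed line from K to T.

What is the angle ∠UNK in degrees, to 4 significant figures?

30.86°

U is at the origin; U and T share the same y with |UT| = 52.8 and T in +x, so T = (52.8, 0). UK runs at 94.7° with |UK| = 21.4, so K = (-1.753, 21.33). N is determined by |KN| = 33.7 and |NT| = 39.8 together: it lies at the intersection of circle(K, 33.7) and circle(T, 39.8). With |KT| = 58.57, the foot of the radical line on KT is 25.46 from K and the perpendicular offset is √(33.7² − 25.46²) = 22.08. Taking the right-of-KT solution: N = (13.92, -8.506).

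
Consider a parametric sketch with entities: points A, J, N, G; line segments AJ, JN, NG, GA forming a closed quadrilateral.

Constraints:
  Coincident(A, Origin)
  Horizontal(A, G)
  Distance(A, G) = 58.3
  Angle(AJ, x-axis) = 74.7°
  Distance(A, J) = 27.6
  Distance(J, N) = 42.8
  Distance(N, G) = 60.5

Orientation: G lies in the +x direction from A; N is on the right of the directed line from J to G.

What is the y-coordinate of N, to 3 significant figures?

-15.5

Checks: |JN| = 42.80 ✓; |NG| = 60.50 ✓.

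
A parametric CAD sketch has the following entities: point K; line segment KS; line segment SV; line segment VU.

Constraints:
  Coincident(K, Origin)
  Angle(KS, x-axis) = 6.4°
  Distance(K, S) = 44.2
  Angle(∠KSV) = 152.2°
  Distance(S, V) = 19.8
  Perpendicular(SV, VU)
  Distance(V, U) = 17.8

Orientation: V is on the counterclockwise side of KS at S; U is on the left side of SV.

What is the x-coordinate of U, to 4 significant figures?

50.30

K is at the origin; KS runs at 6.4° with length 44.2, so S = 44.2·(cos 6.4°, sin 6.4°) = (43.92, 4.927). ∠KSV = 152.2°, so SV runs at 6.4° + (180° − 152.2°) = 34.20° from the x-axis; with |SV| = 19.8, V = S + 19.8·(cos 34.20°, sin 34.20°) = (60.30, 16.06). SV is perpendicular to VU; with |VU| = 17.8 on the left of SV, U = V + 17.8·(-0.5621, 0.8271) = (50.30, 30.78). So U.x = 50.30.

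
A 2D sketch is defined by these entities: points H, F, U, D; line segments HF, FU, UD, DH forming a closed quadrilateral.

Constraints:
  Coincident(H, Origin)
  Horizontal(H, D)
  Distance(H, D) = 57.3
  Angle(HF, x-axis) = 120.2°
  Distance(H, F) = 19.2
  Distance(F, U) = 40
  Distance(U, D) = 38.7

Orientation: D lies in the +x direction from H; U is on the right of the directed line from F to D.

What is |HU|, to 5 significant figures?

22.466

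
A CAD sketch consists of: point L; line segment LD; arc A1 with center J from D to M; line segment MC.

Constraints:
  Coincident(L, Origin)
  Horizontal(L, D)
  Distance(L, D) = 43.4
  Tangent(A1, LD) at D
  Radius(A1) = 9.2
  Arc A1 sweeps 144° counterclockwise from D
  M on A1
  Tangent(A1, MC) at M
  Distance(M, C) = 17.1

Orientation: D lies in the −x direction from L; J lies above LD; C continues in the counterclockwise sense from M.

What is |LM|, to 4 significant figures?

41.48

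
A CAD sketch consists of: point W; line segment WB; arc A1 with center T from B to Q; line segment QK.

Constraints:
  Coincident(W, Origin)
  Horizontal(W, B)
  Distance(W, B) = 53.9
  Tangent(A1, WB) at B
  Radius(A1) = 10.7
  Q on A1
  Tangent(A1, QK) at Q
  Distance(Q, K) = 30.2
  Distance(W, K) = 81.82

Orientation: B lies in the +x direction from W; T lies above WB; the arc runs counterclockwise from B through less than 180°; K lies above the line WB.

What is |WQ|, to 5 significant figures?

64.499

W is at the origin; WB is horizontal with |WB| = 53.9 and B on the +x side, so B = (53.900, 0.0000). Tangency of A1 to WB means the radius TB is perpendicular to WB, so T = B + (0, 10.7) = (53.900, 10.700). Since TQ ⟂ QK (tangency), |TK| = √(10.7² + 30.2²) = 32.040 regardless of where Q sits on A1. So K lies on both circle(W, 81.82) and circle(T, 32.040); the above-WB intersection is K = (73.424, 36.104). Q is the foot of the tangent from K: Q = (64.074, 7.3875).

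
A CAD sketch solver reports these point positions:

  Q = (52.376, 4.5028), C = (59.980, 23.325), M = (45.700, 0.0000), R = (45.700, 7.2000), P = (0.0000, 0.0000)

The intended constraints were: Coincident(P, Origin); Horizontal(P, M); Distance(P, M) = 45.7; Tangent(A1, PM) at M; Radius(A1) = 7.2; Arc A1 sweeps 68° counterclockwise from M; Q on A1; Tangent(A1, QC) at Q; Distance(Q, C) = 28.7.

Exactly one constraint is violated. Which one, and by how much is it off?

Distance(Q, C) = 28.7 — off by 8.40.

P = (0.00, 0.00) ✓; P.y = 0.00, M.y = 0.00 ✓; |PM| = 45.70 ✓; ∠(RM, MP) = 90.00° ✓; |RM| = 7.200 ✓; bearing(R→Q) − bearing(R→M) = 68.00° ✓; |RQ| = 7.200 ✓; ∠(RQ, QC) = 90.00° ✓; |QC| = 20.30 ✗.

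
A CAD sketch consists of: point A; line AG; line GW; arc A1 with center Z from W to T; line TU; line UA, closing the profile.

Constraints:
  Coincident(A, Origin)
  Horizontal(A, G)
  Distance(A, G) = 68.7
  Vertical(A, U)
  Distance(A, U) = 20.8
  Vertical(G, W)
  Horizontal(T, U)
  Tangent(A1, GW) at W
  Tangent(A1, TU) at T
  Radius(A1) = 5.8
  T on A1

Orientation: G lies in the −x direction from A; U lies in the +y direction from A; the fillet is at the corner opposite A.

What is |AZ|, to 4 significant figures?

64.66

AU is vertical with |AU| = 20.8 and U on the +y side, so U = (0.000, 20.80). The virtual corner opposite A is at (-68.70, 20.80). A1 meets GW tangentially, so ZW is at right angles to GW and the tangent condition forces ZT to be normal to TU, with radius 5.8, so the center Z sits 5.8 in from both sides at Z = (-62.90, 15.00). Then |AZ| = |Z − A| = 64.66.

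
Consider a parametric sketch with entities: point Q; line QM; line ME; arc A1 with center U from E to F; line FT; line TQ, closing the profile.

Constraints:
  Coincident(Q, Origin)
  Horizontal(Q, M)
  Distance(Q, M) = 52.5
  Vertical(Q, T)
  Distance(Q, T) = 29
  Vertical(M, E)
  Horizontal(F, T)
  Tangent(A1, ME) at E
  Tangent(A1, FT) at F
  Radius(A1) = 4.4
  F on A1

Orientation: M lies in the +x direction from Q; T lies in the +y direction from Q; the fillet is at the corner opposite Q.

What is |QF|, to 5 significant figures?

56.166

Q is at the origin; Q and M share the same y with |QM| = 52.5 and M on the +x side, so M = (52.500, 0.0000). Q and T share the same x with |QT| = 29.0 and T on the +y side, so T = (0.0000, 29.000). The virtual corner opposite Q is at (52.500, 29.000). A1 meets ME tangentially, so UE is at right angles to ME and the tangent condition forces UF to be normal to FT, with radius 4.4, so the center U sits 4.4 in from both sides at U = (48.100, 24.600). That places the tangent points at E = (52.500, 24.600) on ME and F = (48.100, 29.000) on FT. Then |QF| = |F − Q| = 56.166.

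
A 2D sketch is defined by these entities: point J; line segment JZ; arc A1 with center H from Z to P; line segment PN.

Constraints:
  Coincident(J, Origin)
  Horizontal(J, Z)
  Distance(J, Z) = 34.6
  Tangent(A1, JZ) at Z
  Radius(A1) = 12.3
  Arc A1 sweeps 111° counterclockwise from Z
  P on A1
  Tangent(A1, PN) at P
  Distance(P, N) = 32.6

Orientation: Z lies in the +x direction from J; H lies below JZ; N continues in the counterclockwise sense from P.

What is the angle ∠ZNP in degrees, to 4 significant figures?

20.76°

J is at the origin; JZ is horizontal with |JZ| = 34.6 and Z on the +x side, so Z = (34.60, 0.000). Since A1 is tangent to JZ there, HZ ⟂ JZ, so H = Z + (0, -12.3) = (34.60, -12.30). On A1, Z sits at bearing 90° from H; a 111° counterclockwise sweep puts P at bearing 201°, so P = H + 12.3·(cos 201°, sin 201°) = (23.12, -16.71). A1 meets PN tangentially, so HP is at right angles to PN, so PN runs along (−sin 201°, cos 201°); with |PN| = 32.6, N = (34.80, -47.14). Then cos ∠ZNP = NZ·NP / (|NZ||NP|), giving 20.76°.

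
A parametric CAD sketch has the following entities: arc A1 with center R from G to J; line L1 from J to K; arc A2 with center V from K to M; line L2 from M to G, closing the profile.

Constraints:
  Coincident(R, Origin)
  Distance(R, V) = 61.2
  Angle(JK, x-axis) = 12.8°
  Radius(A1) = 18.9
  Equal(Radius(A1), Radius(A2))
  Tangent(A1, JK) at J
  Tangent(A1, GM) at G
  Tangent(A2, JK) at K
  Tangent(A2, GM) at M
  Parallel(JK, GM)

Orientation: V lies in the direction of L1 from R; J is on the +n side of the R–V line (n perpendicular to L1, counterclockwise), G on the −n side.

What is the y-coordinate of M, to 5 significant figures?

-4.8716

The slot axis is L1's direction at 12.8°, so u = (cos 12.8°, sin 12.8°) = (0.97515, 0.22155) and n = (−sin 12.8°, cos 12.8°) = (-0.22155, 0.97515). R is at the origin and V lies 61.2 along u from R, so V = 61.2·u = (59.679, 13.559). Tangency of A1 to both parallel lines with radius 18.9 puts J and G at R ± 18.9·n: J = (-4.1873, 18.430), G = (4.1873, -18.430). Equal radii place K and M the same way about V: K = V + 18.9·n = (55.492, 31.989), M = V − 18.9·n = (63.866, -4.8716). So M.y = -4.8716.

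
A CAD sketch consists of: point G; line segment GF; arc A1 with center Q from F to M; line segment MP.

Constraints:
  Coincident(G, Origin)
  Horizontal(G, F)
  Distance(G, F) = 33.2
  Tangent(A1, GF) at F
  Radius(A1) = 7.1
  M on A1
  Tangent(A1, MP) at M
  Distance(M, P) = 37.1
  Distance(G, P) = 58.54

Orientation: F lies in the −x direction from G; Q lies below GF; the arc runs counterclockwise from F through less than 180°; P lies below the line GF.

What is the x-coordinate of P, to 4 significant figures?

-37.95

G is at the origin; GF is horizontal with |GF| = 33.2 and F on the −x side, so F = (-33.20, 0.000). Tangency of A1 to GF means the radius QF is perpendicular to GF, so Q = F + (0, -7.1) = (-33.20, -7.100). Since QM ⟂ MP (tangency), |QP| = √(7.1² + 37.1²) = 37.77 regardless of where M sits on A1. So P lies on both circle(G, 58.54) and circle(Q, 37.77); the below-GF intersection is P = (-37.95, -44.57). M is the foot of the tangent from P: M = (-40.29, -7.547).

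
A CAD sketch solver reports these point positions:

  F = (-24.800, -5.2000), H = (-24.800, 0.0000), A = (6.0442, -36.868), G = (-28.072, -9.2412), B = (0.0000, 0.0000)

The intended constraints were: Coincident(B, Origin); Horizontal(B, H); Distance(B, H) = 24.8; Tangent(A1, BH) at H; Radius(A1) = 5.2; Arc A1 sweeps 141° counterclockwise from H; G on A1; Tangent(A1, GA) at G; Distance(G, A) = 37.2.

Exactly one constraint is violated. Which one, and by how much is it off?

Distance(G, A) = 37.2 — off by 6.70.

B = (0.00, 0.00) ✓; B.y = 0.00, H.y = 0.00 ✓; |BH| = 24.80 ✓; ∠(FH, HB) = 90.00° ✓; |FH| = 5.200 ✓; bearing(F→G) − bearing(F→H) = 141.0° ✓; |FG| = 5.200 ✓; ∠(FG, GA) = 90.00° ✓; |GA| = 43.90 ✗.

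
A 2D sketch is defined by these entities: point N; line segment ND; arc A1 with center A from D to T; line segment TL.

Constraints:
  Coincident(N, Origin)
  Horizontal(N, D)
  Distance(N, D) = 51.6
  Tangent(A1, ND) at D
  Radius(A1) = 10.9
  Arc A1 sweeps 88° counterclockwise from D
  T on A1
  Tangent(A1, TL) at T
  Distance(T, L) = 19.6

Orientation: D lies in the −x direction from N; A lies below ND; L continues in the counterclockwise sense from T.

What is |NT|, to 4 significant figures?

63.37

N is at the origin; N and D share the same y with |ND| = 51.6 and D on the −x side, so D = (-51.60, 0.000). Since A1 is tangent to ND there, AD ⟂ ND, so A = D + (0, -10.9) = (-51.60, -10.90). On A1, D sits at bearing 90° from A; an 88° counterclockwise sweep puts T at bearing 178°, so T = A + 10.9·(cos 178°, sin 178°) = (-62.49, -10.52). Then |NT| = |T − N| = 63.37.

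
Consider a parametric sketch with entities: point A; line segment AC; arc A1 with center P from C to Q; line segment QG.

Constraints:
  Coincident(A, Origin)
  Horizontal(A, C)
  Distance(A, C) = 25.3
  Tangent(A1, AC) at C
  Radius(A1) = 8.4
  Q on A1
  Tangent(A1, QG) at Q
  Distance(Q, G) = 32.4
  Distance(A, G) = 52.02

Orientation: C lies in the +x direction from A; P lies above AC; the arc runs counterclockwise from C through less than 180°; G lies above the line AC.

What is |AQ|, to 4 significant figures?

34.84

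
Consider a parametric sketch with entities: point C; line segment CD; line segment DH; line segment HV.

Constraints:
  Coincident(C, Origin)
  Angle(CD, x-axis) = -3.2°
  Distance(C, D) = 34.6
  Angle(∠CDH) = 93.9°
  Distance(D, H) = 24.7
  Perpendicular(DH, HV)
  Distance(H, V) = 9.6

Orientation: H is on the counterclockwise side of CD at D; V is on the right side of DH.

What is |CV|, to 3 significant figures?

51.8

C is at the origin; CD runs at -3.2° with length 34.6, so D = 34.6·(cos -3.2°, sin -3.2°) = (34.5, -1.93). ∠CDH = 93.9°, so DH runs at -3.2° + (180° − 93.9°) = 82.9° from the x-axis; with |DH| = 24.7, H = D + 24.7·(cos 82.9°, sin 82.9°) = (37.6, 22.6). DH ⟂ HV; with |HV| = 9.6 on the right of DH, V = H + 9.6·(0.992, -0.124) = (47.1, 21.4). Then |CV| = |V − C| = 51.8.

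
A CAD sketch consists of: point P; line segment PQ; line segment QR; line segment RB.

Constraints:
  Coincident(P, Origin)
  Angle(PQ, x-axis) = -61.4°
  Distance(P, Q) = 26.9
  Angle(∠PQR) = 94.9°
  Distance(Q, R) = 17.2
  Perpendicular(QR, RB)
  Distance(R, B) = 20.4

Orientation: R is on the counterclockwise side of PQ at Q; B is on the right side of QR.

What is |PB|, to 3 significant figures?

51.1

∠PQR = 94.9°, so QR runs at -61.4° + (180° − 94.9°) = 23.7° from the x-axis; with |QR| = 17.2, R = Q + 17.2·(cos 23.7°, sin 23.7°) = (28.6, -16.7). The perpendicularity gives RB at right angles to QR; with |RB| = 20.4 on the right of QR, B = R + 20.4·(0.402, -0.916) = (36.8, -35.4). Then |PB| = |B − P| = 51.1.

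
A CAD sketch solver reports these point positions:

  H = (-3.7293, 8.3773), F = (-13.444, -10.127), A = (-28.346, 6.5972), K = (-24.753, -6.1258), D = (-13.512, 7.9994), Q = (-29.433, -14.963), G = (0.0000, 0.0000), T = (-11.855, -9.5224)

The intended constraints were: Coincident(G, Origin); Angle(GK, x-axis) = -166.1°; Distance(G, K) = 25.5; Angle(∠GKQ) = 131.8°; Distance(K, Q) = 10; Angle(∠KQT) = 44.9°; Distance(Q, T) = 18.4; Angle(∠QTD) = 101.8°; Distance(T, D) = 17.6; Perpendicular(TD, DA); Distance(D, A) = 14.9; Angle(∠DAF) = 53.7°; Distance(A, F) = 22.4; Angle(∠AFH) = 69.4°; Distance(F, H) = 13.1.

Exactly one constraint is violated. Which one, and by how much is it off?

Distance(F, H) = 13.1 — off by 7.80.

G = (0.00, 0.00) ✓; GK at -166.1° ✓; |GK| = 25.50 ✓; ∠GKQ = 131.8° ✓; |KQ| = 10.00 ✓; ∠KQT = 44.90° ✓; |QT| = 18.40 ✓; ∠QTD = 101.8° ✓; |TD| = 17.60 ✓; ∠(TD, DA) = 90.00° ✓; |DA| = 14.90 ✓; ∠DAF = 53.70° ✓; |AF| = 22.40 ✓; ∠AFH = 69.40° ✓; |FH| = 20.90 ✗.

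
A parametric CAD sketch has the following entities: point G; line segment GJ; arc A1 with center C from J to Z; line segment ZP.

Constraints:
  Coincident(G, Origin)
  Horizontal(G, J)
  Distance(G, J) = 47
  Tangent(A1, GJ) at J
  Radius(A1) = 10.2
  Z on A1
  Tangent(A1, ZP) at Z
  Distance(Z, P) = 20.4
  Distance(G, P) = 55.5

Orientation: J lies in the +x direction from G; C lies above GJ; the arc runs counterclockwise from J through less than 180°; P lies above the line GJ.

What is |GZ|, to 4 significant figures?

57.78

G is at the origin; G and J share the same y with |GJ| = 47.0 and J on the +x side, so J = (47.00, 0.000). The tangent condition forces CJ to be normal to GJ, so C = J + (0, 10.2) = (47.00, 10.20). Since CZ ⟂ ZP (tangency), |CP| = √(10.2² + 20.4²) = 22.81 regardless of where Z sits on A1. So P lies on both circle(G, 55.5) and circle(C, 22.81); the above-GJ intersection is P = (44.70, 32.89). Z is the foot of the tangent from P: Z = (55.62, 15.66).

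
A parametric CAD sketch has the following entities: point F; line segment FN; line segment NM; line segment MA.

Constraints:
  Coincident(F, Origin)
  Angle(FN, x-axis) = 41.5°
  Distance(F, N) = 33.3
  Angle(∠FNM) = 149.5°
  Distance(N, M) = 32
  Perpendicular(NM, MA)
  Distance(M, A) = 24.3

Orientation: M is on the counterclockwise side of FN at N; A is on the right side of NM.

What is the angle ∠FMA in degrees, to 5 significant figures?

105.56°

F is at the origin; FN runs at 41.5° with length 33.3, so N = 33.3·(cos 41.5°, sin 41.5°) = (24.940, 22.065). ∠FNM = 149.5°, so NM runs at 41.5° + (180° − 149.5°) = 72.000° from the x-axis; with |NM| = 32.0, M = N + 32.0·(cos 72.000°, sin 72.000°) = (34.829, 52.499). NM is perpendicular to MA; with |MA| = 24.3 on the right of NM, A = M + 24.3·(0.95106, -0.30902) = (57.939, 44.990). Then cos ∠FMA = MF·MA / (|MF||MA|), giving 105.56°.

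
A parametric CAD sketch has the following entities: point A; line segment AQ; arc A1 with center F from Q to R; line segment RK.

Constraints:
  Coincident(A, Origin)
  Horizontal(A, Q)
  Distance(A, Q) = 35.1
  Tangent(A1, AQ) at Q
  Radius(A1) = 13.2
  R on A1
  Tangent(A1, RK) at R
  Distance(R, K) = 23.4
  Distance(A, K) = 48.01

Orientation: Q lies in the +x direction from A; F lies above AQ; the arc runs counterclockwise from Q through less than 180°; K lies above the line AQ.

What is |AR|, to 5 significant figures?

49.821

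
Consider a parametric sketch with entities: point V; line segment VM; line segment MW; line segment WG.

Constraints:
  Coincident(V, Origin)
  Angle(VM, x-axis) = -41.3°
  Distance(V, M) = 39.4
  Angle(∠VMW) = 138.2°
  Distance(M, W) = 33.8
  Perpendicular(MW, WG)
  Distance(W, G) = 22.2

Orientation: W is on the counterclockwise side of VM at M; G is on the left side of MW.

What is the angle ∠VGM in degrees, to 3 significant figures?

37.0°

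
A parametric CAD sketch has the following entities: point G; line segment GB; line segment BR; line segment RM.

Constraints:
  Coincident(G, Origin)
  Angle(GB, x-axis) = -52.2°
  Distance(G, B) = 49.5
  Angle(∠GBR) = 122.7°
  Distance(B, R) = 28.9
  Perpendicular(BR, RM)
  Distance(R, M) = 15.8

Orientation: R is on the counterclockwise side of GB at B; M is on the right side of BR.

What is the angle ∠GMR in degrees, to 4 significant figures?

44.08°

G is at the origin; GB runs at -52.2° with length 49.5, so B = 49.5·(cos -52.2°, sin -52.2°) = (30.34, -39.11). ∠GBR = 122.7°, so BR runs at -52.2° + (180° − 122.7°) = 5.100° from the x-axis; with |BR| = 28.9, R = B + 28.9·(cos 5.100°, sin 5.100°) = (59.12, -36.54). BR ⟂ RM; with |RM| = 15.8 on the right of BR, M = R + 15.8·(0.08889, -0.9960) = (60.53, -52.28). Then cos ∠GMR = MG·MR / (|MG||MR|), giving 44.08°.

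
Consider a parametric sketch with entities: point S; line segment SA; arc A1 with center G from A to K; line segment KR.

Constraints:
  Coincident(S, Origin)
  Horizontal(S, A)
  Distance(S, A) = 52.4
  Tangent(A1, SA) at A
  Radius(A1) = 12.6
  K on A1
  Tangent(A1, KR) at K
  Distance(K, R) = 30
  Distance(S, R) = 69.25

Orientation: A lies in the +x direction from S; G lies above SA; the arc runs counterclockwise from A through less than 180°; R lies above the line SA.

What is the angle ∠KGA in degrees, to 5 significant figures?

112.58°

Checks: |GA| = 12.60 ✓; |GK| = 12.60 ✓; ∠(GK, KR) = 90.00° ✓; |KR| = 30.00 ✓; |SR| = 69.25 ✓.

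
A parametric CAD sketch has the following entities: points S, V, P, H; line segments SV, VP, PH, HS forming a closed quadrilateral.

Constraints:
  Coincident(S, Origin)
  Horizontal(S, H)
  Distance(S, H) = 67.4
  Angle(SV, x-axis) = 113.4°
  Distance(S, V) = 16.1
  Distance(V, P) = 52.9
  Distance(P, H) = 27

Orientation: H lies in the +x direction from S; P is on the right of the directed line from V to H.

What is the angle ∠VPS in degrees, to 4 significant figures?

14.64°

S is at the origin; S and H share the same y with |SH| = 67.4 and H in +x, so H = (67.4, 0). SV runs at 113.4° with |SV| = 16.1, so V = (-6.394, 14.78). P is determined by |VP| = 52.9 and |PH| = 27.0 together: it lies at the intersection of circle(V, 52.9) and circle(H, 27.0). With |VH| = 75.26, the foot of the radical line on VH is 51.38 from V and the perpendicular offset is √(52.9² − 51.38²) = 12.60. Taking the right-of-VH solution: P = (41.51, -7.664).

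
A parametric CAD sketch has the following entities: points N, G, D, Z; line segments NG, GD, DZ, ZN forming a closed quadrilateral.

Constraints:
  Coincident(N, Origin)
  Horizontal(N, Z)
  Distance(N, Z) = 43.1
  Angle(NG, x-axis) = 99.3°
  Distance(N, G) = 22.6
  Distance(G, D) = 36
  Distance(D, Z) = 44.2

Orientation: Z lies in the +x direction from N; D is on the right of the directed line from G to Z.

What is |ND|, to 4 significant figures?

13.43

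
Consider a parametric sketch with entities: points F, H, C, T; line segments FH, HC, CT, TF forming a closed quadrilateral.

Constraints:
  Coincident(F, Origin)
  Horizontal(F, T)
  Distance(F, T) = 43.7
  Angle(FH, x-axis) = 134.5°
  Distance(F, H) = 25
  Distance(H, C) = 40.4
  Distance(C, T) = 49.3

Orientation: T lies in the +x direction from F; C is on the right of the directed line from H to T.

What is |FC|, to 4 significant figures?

19.39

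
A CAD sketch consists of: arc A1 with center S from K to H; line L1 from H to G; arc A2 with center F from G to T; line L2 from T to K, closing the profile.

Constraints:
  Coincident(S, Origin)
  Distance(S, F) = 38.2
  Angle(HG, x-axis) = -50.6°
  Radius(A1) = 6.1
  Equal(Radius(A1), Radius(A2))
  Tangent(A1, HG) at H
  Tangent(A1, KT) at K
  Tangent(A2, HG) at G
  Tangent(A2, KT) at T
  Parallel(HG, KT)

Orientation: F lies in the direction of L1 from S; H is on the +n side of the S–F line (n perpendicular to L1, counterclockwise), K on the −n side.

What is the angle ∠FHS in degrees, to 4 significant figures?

80.93°

S is at the origin and F lies 38.2 along u from S, so F = 38.2·u = (24.25, -29.52). Tangency of A1 to both parallel lines with radius 6.1 puts H and K at S ± 6.1·n: H = (4.714, 3.872), K = (-4.714, -3.872). Then cos ∠FHS = HF·HS / (|HF||HS|), giving 80.93°.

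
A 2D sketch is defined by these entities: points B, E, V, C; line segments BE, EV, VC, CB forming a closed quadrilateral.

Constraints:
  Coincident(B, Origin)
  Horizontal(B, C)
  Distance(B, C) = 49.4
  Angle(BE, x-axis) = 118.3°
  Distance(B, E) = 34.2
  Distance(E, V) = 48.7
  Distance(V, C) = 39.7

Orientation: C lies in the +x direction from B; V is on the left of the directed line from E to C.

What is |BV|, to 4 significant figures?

48.09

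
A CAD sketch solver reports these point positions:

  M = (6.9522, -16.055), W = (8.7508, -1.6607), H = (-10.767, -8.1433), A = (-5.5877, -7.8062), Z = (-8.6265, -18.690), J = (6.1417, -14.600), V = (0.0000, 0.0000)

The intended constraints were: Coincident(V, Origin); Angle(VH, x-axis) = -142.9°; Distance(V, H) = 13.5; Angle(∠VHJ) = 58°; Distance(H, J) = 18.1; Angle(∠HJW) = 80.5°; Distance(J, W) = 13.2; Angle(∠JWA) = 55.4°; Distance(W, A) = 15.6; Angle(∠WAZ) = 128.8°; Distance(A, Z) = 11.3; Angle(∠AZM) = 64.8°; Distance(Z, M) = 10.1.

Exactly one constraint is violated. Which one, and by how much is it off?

Distance(Z, M) = 10.1 — off by 5.70.

V = (0.00, 0.00) ✓; VH at -142.9° ✓; |VH| = 13.50 ✓; ∠VHJ = 58.00° ✓; |HJ| = 18.10 ✓; ∠HJW = 80.50° ✓; |JW| = 13.20 ✓; ∠JWA = 55.40° ✓; |WA| = 15.60 ✓; ∠WAZ = 128.8° ✓; |AZ| = 11.30 ✓; ∠AZM = 64.80° ✓; |ZM| = 15.80 ✗.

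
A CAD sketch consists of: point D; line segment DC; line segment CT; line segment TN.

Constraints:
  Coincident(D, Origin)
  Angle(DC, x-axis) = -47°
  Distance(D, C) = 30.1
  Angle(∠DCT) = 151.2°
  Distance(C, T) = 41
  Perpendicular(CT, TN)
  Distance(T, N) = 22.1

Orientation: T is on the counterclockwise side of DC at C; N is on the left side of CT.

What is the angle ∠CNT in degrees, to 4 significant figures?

61.67°

D is at the origin; DC runs at -47.0° with length 30.1, so C = 30.1·(cos -47.0°, sin -47.0°) = (20.53, -22.01). ∠DCT = 151.2°, so CT runs at -47.0° + (180° − 151.2°) = -18.20° from the x-axis; with |CT| = 41.0, T = C + 41.0·(cos -18.20°, sin -18.20°) = (59.48, -34.82). The perpendicularity gives TN at right angles to CT; with |TN| = 22.1 on the left of CT, N = T + 22.1·(0.3123, 0.9500) = (66.38, -13.83). Then cos ∠CNT = NC·NT / (|NC||NT|), giving 61.67°.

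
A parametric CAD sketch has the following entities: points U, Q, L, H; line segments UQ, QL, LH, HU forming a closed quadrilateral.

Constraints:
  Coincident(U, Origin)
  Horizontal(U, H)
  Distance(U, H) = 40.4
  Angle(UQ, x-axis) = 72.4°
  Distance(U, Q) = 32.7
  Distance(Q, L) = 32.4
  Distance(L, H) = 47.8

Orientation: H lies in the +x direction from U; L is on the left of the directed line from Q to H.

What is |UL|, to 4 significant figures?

60.84

U is at the origin; UH is horizontal with |UH| = 40.4 and H in +x, so H = (40.4, 0). UQ runs at 72.4° with |UQ| = 32.7, so Q = (9.887, 31.17). L is determined by |QL| = 32.4 and |LH| = 47.8 together: it lies at the intersection of circle(Q, 32.4) and circle(H, 47.8). With |QH| = 43.62, the foot of the radical line on QH is 7.651 from Q and the perpendicular offset is √(32.4² − 7.651²) = 31.48. Taking the left-of-QH solution: L = (37.74, 47.73).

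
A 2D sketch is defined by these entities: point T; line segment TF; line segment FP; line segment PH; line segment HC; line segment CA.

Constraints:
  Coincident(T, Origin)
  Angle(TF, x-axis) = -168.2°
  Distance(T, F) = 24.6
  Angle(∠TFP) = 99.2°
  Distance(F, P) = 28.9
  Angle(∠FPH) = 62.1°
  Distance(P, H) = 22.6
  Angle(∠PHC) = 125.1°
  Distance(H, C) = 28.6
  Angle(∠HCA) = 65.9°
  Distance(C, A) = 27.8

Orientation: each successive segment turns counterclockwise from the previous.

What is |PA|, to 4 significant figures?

31.02

∠PHC = 125.1° gives HC at 85.40° from the x-axis; with |HC| = 28.6, C = (-1.003, 6.077). ∠HCA = 65.9° gives CA at -160.5° from the x-axis; with |CA| = 27.8, A = (-27.21, -3.202). Then |PA| = |A − P| = 31.02.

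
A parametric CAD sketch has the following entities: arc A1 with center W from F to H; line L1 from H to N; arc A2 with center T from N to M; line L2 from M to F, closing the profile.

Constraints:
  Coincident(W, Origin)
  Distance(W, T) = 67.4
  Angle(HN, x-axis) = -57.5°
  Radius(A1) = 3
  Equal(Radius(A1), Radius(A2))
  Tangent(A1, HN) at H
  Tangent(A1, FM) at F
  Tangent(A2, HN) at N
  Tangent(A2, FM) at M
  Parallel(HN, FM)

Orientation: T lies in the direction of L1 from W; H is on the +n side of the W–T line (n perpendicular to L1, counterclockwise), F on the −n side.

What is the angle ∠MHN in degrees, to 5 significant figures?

5.0871°

The slot axis is L1's direction at -57.5°, so u = (cos -57.5°, sin -57.5°) = (0.53730, -0.84339) and n = (−sin -57.5°, cos -57.5°) = (0.84339, 0.53730). W is at the origin and T lies 67.4 along u from W, so T = 67.4·u = (36.214, -56.845). Tangency of A1 to both parallel lines with radius 3.0 puts H and F at W ± 3.0·n: H = (2.5302, 1.6119), F = (-2.5302, -1.6119). Equal radii place N and M the same way about T: N = T + 3.0·n = (38.744, -55.233), M = T − 3.0·n = (33.684, -58.456). Then cos ∠MHN = HM·HN / (|HM||HN|), giving 5.0871°.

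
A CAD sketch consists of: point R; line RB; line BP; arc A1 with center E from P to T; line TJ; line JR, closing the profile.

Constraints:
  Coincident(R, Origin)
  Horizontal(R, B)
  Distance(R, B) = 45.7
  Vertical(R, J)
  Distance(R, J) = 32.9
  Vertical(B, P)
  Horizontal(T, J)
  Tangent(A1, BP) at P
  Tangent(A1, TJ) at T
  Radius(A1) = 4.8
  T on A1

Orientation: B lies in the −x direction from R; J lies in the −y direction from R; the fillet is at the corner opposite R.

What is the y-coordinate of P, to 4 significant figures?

-28.10

R is at the origin; RB is horizontal with |RB| = 45.7 and B on the −x side, so B = (-45.70, 0.000). RJ is vertical with |RJ| = 32.9 and J on the −y side, so J = (0.000, -32.90). The virtual corner opposite R is at (-45.70, -32.90). The tangent condition forces EP to be normal to BP and A1 meets TJ tangentially, so ET is at right angles to TJ, with radius 4.8, so the center E sits 4.8 in from both sides at E = (-40.90, -28.10). That places the tangent points at P = (-45.70, -28.10) on BP and T = (-40.90, -32.90) on TJ. So P.y = -28.10.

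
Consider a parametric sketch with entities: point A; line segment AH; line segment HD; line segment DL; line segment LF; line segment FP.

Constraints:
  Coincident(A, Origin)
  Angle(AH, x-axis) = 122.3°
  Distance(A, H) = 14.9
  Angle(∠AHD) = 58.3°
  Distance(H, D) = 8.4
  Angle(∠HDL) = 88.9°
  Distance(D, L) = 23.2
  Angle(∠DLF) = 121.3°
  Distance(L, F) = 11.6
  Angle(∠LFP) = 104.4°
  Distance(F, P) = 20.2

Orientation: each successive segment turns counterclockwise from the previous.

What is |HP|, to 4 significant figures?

21.88

A is at the origin; AH runs at 122.3° with length 14.9, so H = (-7.962, 12.59). ∠AHD = 58.3° gives HD at -116.0° from the x-axis; with |HD| = 8.4, D = (-11.64, 5.045). ∠HDL = 88.9° gives DL at -24.90° from the x-axis; with |DL| = 23.2, L = (9.399, -4.723). ∠DLF = 121.3° gives LF at 33.80° from the x-axis; with |LF| = 11.6, F = (19.04, 1.730). ∠LFP = 104.4° gives FP at 109.4° from the x-axis; with |FP| = 20.2, P = (12.33, 20.78). Then |HP| = |P − H| = 21.88.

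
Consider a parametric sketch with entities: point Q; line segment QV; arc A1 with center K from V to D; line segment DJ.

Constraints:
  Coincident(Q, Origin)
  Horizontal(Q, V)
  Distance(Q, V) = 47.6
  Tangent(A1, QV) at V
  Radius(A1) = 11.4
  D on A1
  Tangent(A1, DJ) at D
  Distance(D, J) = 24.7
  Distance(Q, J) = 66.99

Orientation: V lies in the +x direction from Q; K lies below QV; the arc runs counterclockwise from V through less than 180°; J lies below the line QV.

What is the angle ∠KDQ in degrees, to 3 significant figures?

112°

Checks: |QV| = 47.60 ✓; |KD| = 11.40 ✓; ∠(KD, DJ) = 90.00° ✓; |DJ| = 24.70 ✓; |QJ| = 66.99 ✓.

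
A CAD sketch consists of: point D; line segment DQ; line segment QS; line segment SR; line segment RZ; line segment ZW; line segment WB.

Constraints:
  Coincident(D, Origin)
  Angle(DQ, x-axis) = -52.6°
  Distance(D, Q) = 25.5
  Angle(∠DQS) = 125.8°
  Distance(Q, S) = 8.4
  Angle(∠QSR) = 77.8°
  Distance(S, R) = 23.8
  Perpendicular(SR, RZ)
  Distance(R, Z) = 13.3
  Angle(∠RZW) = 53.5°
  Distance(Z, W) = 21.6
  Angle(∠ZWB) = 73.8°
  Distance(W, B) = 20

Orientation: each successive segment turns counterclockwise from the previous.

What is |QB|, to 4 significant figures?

28.61

∠RZW = 53.5° gives ZW at -39.70° from the x-axis; with |ZW| = 21.6, W = (21.91, -13.88). ∠ZWB = 73.8° gives WB at 66.50° from the x-axis; with |WB| = 20.0, B = (29.89, 4.461). Then |QB| = |B − Q| = 28.61.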